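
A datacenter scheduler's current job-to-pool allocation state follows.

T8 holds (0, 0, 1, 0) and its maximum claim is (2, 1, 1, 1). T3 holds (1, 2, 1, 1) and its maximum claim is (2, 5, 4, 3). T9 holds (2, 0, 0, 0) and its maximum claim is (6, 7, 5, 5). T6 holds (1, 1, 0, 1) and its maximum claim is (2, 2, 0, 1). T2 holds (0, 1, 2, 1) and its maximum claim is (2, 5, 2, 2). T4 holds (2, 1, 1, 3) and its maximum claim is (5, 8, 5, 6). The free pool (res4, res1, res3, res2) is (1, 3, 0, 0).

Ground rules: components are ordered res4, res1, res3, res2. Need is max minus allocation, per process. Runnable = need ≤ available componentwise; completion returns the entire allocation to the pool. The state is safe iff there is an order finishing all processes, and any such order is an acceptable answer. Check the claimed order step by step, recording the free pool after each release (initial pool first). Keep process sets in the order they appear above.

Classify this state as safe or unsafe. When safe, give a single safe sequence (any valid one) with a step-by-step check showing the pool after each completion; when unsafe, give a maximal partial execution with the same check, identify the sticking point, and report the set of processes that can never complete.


The state is SAFE; one workable sequence: T6, T8, T2, T3, T4, T9.
Key observation: T6 marks the first exact bind of the order: its need (1, 1, 0, 0) fits the free (1, 3, 0, 0) with zero slack on a requested resource.
Check, step by step:
  pool = (1, 3, 0, 0)
  T6 needs (1, 1, 0, 0) <= (1, 3, 0, 0) -> finishes; pool += (1, 1, 0, 1) = (2, 4, 0, 1)
  T8 needs (2, 1, 0, 1) <= (2, 4, 0, 1) -> finishes; pool += (0, 0, 1, 0) = (2, 4, 1, 1)
  T2 needs (2, 4, 0, 1) <= (2, 4, 1, 1) -> finishes; pool += (0, 1, 2, 1) = (2, 5, 3, 2)
  T3 needs (1, 3, 3, 2) <= (2, 5, 3, 2) -> finishes; pool += (1, 2, 1, 1) = (3, 7, 4, 3)
  T4 needs (3, 7, 4, 3) <= (3, 7, 4, 3) -> finishes; pool += (2, 1, 1, 3) = (5, 8, 5, 6)
  T9 needs (4, 7, 5, 5) <= (5, 8, 5, 6) -> finishes; pool += (2, 0, 0, 0) = (7, 8, 5, 6)


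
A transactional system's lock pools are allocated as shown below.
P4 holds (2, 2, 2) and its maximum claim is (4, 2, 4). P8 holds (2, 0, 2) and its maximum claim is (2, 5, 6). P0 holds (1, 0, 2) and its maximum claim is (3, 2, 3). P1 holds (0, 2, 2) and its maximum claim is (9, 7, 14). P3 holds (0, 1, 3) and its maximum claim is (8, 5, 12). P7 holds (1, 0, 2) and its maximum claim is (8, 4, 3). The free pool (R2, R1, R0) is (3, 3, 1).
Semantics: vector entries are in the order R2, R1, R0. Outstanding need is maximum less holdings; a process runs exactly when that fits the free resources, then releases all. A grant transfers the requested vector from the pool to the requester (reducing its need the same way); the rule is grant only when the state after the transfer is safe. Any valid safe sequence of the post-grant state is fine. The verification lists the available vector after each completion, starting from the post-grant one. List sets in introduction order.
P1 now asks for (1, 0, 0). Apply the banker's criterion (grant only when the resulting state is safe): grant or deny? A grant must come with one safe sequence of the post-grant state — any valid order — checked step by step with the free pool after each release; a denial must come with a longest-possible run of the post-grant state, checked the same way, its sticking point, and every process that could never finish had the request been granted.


GRANT: granting preserves safety; a valid post-grant sequence is P0, P4, P8, P7, P3, P1.
Key observation: after the grant the pool drops to (2, 3, 1), which still lets P0 finish first and unwind the rest.
Check on the post-grant state, step by step:
  pool = (2, 3, 1)
  P0 needs (2, 2, 1) <= (2, 3, 1) -> finishes; pool += (1, 0, 2) = (3, 3, 3)
  P4 needs (2, 0, 2) <= (3, 3, 3) -> finishes; pool += (2, 2, 2) = (5, 5, 5)
  P8 needs (0, 5, 4) <= (5, 5, 5) -> finishes; pool += (2, 0, 2) = (7, 5, 7)
  P7 needs (7, 4, 1) <= (7, 5, 7) -> finishes; pool += (1, 0, 2) = (8, 5, 9)
  P3 needs (8, 4, 9) <= (8, 5, 9) -> finishes; pool += (0, 1, 3) = (8, 6, 12)
  P1 needs (8, 5, 12) <= (8, 6, 12) -> finishes; pool += (1, 2, 2) = (9, 8, 14)


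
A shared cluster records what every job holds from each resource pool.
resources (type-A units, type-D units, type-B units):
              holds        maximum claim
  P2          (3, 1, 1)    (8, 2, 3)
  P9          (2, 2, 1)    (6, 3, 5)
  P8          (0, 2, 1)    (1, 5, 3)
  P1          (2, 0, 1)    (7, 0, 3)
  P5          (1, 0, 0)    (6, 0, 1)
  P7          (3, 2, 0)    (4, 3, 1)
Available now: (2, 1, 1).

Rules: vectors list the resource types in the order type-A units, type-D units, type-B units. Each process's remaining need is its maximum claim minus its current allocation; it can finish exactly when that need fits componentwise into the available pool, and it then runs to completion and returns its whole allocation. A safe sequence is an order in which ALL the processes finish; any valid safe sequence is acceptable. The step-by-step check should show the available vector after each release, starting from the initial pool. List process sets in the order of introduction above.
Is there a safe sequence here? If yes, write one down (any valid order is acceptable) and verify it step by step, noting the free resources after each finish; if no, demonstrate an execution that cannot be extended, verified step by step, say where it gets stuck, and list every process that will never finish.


UNSAFE — no complete ordering exists.
Key observation: the wall is type-B units: completing P7, P5 brings the pool only to (6, 3, 1), and all the rest need more.
A maximal execution: P7, P5 — then nothing else fits. Check, step by step:
  pool = (2, 1, 1)
  run P7 (needs (1, 1, 1), free (2, 1, 1)); after release of (3, 2, 0) the pool is (5, 3, 1)
  run P5 (needs (5, 0, 1), free (5, 3, 1)); after release of (1, 0, 0) the pool is (6, 3, 1)
  P2 cannot run: need (5, 1, 2) vs free (6, 3, 1) (insufficient type-B units)
  P9 cannot run: need (4, 1, 4) vs free (6, 3, 1) (insufficient type-B units)
  P8 cannot run: need (1, 3, 2) vs free (6, 3, 1) (insufficient type-B units)
  P1 cannot run: need (5, 0, 2) vs free (6, 3, 1) (insufficient type-B units)
Never able to finish: P2, P9, P8 and P1.


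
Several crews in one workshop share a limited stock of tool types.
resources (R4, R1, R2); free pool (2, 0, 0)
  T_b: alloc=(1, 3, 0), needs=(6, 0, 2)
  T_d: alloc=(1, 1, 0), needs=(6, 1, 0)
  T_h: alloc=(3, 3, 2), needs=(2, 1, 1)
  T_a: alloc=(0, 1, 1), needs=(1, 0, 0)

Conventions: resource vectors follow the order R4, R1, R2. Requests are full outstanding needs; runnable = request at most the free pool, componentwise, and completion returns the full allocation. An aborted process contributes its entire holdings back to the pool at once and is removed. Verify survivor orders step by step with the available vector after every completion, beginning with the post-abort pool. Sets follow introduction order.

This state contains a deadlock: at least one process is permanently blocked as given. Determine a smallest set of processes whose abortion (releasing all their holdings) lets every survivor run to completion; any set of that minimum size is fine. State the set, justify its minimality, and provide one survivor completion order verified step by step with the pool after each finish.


Minimum abort set: T_b.
Key observation: the deadlocked T_d becomes finishable only because T_b released (1, 3, 0); it completes at step 3 below.
No smaller set exists: with zero aborts the deadlock remains.
The survivors complete as T_a, T_h, T_d. Check, step by step (starting from the post-abort pool):
  pool = (3, 3, 0)
  T_a needs (1, 0, 0) <= (3, 3, 0) -> finishes; pool += (0, 1, 1) = (3, 4, 1)
  T_h needs (2, 1, 1) <= (3, 4, 1) -> finishes; pool += (3, 3, 2) = (6, 7, 3)
  T_d needs (6, 1, 0) <= (6, 7, 3) -> finishes; pool += (1, 1, 0) = (7, 8, 3)


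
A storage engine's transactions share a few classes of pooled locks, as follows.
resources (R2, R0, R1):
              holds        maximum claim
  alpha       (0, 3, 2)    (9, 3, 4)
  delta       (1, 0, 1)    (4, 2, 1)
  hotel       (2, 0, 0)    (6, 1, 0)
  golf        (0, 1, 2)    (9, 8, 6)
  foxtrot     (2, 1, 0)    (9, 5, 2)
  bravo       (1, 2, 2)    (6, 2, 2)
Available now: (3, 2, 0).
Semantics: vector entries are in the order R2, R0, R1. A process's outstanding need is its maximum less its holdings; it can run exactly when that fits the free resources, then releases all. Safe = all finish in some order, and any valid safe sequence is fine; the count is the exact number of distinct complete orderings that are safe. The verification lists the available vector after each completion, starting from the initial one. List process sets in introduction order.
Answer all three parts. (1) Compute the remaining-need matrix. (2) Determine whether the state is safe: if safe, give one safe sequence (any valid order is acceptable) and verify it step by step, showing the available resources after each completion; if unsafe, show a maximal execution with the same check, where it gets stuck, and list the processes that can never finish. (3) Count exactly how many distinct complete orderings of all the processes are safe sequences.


(1) Remaining need (order R2, R0, R1):
  alpha: (9, 0, 2)
  delta: (3, 2, 0)
  hotel: (4, 1, 0)
  golf: (9, 7, 4)
  foxtrot: (7, 4, 2)
  bravo: (5, 0, 0)
(2) SAFE. One safe sequence: delta, hotel, bravo, foxtrot, alpha, golf.
Key observation: delta is the earliest step where a requested resource binds exactly: need (3, 2, 0), pool (3, 2, 0) at its turn.
Check, step by step:
  pool = (3, 2, 0)
  run delta (needs (3, 2, 0), free (3, 2, 0)); after release of (1, 0, 1) the pool is (4, 2, 1)
  run hotel (needs (4, 1, 0), free (4, 2, 1)); after release of (2, 0, 0) the pool is (6, 2, 1)
  run bravo (needs (5, 0, 0), free (6, 2, 1)); after release of (1, 2, 2) the pool is (7, 4, 3)
  run foxtrot (needs (7, 4, 2), free (7, 4, 3)); after release of (2, 1, 0) the pool is (9, 5, 3)
  run alpha (needs (9, 0, 2), free (9, 5, 3)); after release of (0, 3, 2) the pool is (9, 8, 5)
  run golf (needs (9, 7, 4), free (9, 8, 5)); after release of (0, 1, 2) the pool is (9, 9, 7)
(3) Precisely 1 of the possible complete orderings is a safe sequence.


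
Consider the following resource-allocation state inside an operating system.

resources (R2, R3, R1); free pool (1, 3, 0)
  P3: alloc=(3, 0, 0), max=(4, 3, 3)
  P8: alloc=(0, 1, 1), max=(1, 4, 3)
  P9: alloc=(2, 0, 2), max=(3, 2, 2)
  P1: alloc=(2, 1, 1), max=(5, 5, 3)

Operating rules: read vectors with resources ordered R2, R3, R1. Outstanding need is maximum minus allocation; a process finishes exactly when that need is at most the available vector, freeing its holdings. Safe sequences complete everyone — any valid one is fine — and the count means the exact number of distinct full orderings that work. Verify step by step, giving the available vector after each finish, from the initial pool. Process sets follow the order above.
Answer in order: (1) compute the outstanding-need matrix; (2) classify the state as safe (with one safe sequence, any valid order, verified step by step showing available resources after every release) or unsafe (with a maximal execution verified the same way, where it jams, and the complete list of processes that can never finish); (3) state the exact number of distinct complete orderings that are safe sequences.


(1) Need matrix, components ordered R2, R3, R1:
  P3: (1, 3, 3)
  P8: (1, 3, 2)
  P9: (1, 2, 0)
  P1: (3, 4, 2)
(2) The state is SAFE; one workable sequence: P9, P8, P3, P1.
Key observation: P9 is the earliest step where a requested resource binds exactly: need (1, 2, 0), pool (1, 3, 0) at its turn.
Walking it through:
  pool = (1, 3, 0)
  P9: need (1, 2, 0) fits (1, 3, 0); releases (2, 0, 2), pool now (3, 3, 2)
  P8: need (1, 3, 2) fits (3, 3, 2); releases (0, 1, 1), pool now (3, 4, 3)
  P3: need (1, 3, 3) fits (3, 4, 3); releases (3, 0, 0), pool now (6, 4, 3)
  P1: need (3, 4, 2) fits (6, 4, 3); releases (2, 1, 1), pool now (8, 5, 4)
(3) Precisely 2 of the possible complete orderings are safe sequences.


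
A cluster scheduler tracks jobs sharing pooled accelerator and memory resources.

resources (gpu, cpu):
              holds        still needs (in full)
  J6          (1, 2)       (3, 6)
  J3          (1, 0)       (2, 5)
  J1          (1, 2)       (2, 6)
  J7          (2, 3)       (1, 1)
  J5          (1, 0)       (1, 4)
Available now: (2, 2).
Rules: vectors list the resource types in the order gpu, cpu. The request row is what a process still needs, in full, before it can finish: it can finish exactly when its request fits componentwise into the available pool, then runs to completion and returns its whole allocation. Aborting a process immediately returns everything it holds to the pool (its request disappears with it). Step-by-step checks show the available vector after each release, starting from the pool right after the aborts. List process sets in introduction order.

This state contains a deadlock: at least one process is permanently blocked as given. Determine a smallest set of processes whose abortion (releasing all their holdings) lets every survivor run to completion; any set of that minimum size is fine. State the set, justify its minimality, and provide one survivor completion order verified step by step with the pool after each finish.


Minimum abort set: J1.
Key observation: J6 was stuck for good until J1 gave back (1, 2); in the order shown it finishes at step 3.
No smaller set exists: with zero aborts the deadlock remains.
Survivors finish in the order: J7, J5, J6, J3. Verifying each step (pool after the aborts first):
  pool = (3, 4)
  J7: need (1, 1) fits (3, 4); releases (2, 3), pool now (5, 7)
  J5: need (1, 4) fits (5, 7); releases (1, 0), pool now (6, 7)
  J6: need (3, 6) fits (6, 7); releases (1, 2), pool now (7, 9)
  J3: need (2, 5) fits (7, 9); releases (1, 0), pool now (8, 9)


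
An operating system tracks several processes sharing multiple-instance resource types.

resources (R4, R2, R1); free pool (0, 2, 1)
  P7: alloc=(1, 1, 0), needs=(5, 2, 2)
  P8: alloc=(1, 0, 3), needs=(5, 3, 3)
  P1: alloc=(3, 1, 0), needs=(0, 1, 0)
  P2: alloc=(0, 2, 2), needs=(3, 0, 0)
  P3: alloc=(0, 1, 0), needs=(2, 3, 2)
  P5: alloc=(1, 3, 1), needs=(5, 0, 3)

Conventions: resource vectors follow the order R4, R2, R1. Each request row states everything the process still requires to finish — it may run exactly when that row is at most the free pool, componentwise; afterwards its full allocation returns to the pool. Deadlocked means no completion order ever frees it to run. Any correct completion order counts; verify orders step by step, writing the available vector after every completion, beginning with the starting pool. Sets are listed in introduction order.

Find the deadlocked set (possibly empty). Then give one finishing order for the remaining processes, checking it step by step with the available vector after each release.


Deadlocked set: P7, P8 and P5.
Key observation: even finishing P1, P2, P3 leaves just (3, 6, 3) free — too little R4 for any of the remaining processes.
A valid finishing order for the others: P1, P2, P3. Step-by-step check:
  pool = (0, 2, 1)
  run P1 (needs (0, 1, 0), free (0, 2, 1)); after release of (3, 1, 0) the pool is (3, 3, 1)
  run P2 (needs (3, 0, 0), free (3, 3, 1)); after release of (0, 2, 2) the pool is (3, 5, 3)
  run P3 (needs (2, 3, 2), free (3, 5, 3)); after release of (0, 1, 0) the pool is (3, 6, 3)
The stuck group stays short no matter what:
  P7 still needs (5, 2, 2) but only (3, 6, 3) is free — short on R4
  P8 still needs (5, 3, 3) but only (3, 6, 3) is free — short on R4
  P5 still needs (5, 0, 3) but only (3, 6, 3) is free — short on R4


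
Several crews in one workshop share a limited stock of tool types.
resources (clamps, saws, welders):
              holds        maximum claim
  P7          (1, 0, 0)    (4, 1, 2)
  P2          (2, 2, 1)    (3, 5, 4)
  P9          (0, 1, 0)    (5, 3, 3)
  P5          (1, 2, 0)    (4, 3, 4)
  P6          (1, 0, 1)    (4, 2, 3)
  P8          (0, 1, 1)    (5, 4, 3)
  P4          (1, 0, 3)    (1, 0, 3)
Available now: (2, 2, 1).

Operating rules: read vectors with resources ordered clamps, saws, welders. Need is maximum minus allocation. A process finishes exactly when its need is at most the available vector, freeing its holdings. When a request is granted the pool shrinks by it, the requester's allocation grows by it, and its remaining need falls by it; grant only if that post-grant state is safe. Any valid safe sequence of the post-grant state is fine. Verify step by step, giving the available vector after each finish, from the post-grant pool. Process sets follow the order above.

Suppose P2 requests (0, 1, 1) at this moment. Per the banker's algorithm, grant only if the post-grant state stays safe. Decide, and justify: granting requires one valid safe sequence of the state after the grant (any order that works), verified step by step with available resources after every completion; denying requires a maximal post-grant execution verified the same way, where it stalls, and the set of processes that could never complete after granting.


DENY — the pretend-granted state is unsafe.
Key observation: after P4, P7 the pool peaks at (4, 1, 3), and each blocked process is short somewhere: P2 on saws; P9 on clamps, saws; P5 on welders; P6 on saws; P8 on clamps, saws.
On the post-grant state, P4, P7 is a maximal run — nothing extends it. Step-by-step check:
  pool = (2, 1, 0)
  run P4 (needs (0, 0, 0), free (2, 1, 0)); after release of (1, 0, 3) the pool is (3, 1, 3)
  run P7 (needs (3, 1, 2), free (3, 1, 3)); after release of (1, 0, 0) the pool is (4, 1, 3)
  blocked: P2 wants (1, 2, 2), pool (4, 1, 3) — not enough saws
  blocked: P9 wants (5, 2, 3), pool (4, 1, 3) — not enough clamps and saws
  blocked: P5 wants (3, 1, 4), pool (4, 1, 3) — not enough welders
  blocked: P6 wants (3, 2, 2), pool (4, 1, 3) — not enough saws
  blocked: P8 wants (5, 3, 2), pool (4, 1, 3) — not enough clamps and saws
Post-grant, the permanently blocked set is P2, P9, P5, P6 and P8.


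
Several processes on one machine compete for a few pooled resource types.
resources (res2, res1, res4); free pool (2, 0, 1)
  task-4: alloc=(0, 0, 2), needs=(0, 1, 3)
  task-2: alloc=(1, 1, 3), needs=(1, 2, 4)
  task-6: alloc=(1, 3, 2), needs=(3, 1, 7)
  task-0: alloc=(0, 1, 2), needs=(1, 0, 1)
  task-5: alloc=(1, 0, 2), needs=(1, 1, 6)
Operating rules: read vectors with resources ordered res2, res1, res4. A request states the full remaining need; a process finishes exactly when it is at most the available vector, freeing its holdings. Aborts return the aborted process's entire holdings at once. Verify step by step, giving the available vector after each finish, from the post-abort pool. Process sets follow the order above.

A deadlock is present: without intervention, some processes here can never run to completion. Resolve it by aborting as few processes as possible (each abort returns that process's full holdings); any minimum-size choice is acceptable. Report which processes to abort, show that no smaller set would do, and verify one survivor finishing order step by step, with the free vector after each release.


The answer: abort task-6.
Key observation: task-2 was stuck for good until task-6 gave back (1, 3, 2); in the order shown it finishes at step 2.
Minimality: the empty abort set fails — the state is deadlocked as it stands.
One survivor order: task-4, task-2, task-0, task-5. Step-by-step check (post-abort pool first):
  pool = (3, 3, 3)
  task-4 needs (0, 1, 3) <= (3, 3, 3) -> finishes; pool += (0, 0, 2) = (3, 3, 5)
  task-2 needs (1, 2, 4) <= (3, 3, 5) -> finishes; pool += (1, 1, 3) = (4, 4, 8)
  task-0 needs (1, 0, 1) <= (4, 4, 8) -> finishes; pool += (0, 1, 2) = (4, 5, 10)
  task-5 needs (1, 1, 6) <= (4, 5, 10) -> finishes; pool += (1, 0, 2) = (5, 5, 12)


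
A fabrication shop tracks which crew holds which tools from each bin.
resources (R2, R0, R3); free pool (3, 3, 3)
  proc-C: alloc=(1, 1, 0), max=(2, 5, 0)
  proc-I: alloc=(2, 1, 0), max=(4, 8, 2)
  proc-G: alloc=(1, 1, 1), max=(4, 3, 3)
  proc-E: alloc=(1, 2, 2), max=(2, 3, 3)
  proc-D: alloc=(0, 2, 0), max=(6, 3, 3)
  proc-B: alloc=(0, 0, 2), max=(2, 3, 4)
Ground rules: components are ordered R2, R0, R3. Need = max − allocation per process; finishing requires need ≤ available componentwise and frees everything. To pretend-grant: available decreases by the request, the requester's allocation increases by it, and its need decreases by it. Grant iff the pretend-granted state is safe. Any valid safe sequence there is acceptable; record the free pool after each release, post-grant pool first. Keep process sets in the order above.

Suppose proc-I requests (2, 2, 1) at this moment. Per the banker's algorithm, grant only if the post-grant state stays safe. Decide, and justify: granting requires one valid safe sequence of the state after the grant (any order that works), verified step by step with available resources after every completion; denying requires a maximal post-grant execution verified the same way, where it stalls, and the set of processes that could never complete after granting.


DENY. Granting would leave the state unsafe.
Key observation: after proc-E, proc-B the pool peaks at (2, 3, 6), and each blocked process is short somewhere: proc-C on R0; proc-I on R0; proc-G on R2; proc-D on R2.
Pretend the grant happened; the run proc-E, proc-B goes as far as possible. Walking it through:
  pool = (1, 1, 2)
  proc-E: need (1, 1, 1) fits (1, 1, 2); releases (1, 2, 2), pool now (2, 3, 4)
  proc-B: need (2, 3, 2) fits (2, 3, 4); releases (0, 0, 2), pool now (2, 3, 6)
  blocked: proc-C wants (1, 4, 0), pool (2, 3, 6) — not enough R0
  blocked: proc-I wants (0, 5, 1), pool (2, 3, 6) — not enough R0
  blocked: proc-G wants (3, 2, 2), pool (2, 3, 6) — not enough R2
  blocked: proc-D wants (6, 1, 3), pool (2, 3, 6) — not enough R2
Post-grant, the permanently blocked set is proc-C, proc-I, proc-G and proc-D.


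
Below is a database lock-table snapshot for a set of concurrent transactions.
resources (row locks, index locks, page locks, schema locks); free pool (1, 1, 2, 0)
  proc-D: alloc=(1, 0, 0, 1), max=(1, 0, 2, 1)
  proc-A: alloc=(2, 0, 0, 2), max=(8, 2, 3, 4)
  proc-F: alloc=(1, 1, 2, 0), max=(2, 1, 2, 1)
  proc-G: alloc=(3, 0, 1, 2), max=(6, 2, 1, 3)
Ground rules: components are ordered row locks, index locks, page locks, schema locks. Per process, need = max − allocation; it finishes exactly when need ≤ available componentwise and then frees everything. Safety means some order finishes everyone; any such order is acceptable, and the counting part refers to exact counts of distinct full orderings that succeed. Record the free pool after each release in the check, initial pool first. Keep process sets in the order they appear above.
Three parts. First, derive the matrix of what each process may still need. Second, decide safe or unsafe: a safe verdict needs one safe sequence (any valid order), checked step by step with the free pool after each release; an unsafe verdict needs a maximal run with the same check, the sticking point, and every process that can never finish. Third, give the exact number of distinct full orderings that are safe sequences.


(1) Need matrix, components ordered row locks, index locks, page locks, schema locks:
  proc-D: (0, 0, 2, 0)
  proc-A: (6, 2, 3, 2)
  proc-F: (1, 0, 0, 1)
  proc-G: (3, 2, 0, 1)
(2) SAFE — a valid safe sequence is proc-D, proc-F, proc-G, proc-A.
Key observation: at proc-D the run first touches a limit — (0, 0, 2, 0) against (1, 1, 2, 0), exact on a resource it actually requests.
Verifying each step:
  pool = (1, 1, 2, 0)
  run proc-D (needs (0, 0, 2, 0), free (1, 1, 2, 0)); after release of (1, 0, 0, 1) the pool is (2, 1, 2, 1)
  run proc-F (needs (1, 0, 0, 1), free (2, 1, 2, 1)); after release of (1, 1, 2, 0) the pool is (3, 2, 4, 1)
  run proc-G (needs (3, 2, 0, 1), free (3, 2, 4, 1)); after release of (3, 0, 1, 2) the pool is (6, 2, 5, 3)
  run proc-A (needs (6, 2, 3, 2), free (6, 2, 5, 3)); after release of (2, 0, 0, 2) the pool is (8, 2, 5, 5)
(3) Exactly 1 of the possible complete orderings is a safe sequence.


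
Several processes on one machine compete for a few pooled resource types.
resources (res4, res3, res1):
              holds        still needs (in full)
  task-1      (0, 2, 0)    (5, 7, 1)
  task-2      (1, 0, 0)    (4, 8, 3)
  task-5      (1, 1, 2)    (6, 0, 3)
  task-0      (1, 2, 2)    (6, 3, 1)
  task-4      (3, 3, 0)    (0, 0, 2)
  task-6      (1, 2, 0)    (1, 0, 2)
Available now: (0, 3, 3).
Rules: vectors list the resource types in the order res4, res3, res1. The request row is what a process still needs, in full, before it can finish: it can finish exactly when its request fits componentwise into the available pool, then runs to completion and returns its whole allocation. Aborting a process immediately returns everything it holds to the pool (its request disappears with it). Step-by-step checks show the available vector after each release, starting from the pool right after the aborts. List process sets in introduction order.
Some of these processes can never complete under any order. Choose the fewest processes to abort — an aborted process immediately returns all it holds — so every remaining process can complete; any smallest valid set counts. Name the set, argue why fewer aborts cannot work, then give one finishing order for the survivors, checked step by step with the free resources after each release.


Abort task-0.
Key observation: aborting task-0 returns (1, 2, 2), and task-5 — hopeless before — runs at step 5 with the returned capacity in the pool.
Why nothing smaller works: aborting no one leaves the state deadlocked as given.
Survivors finish in the order: task-6, task-4, task-2, task-1, task-5. Walking it through (pool after the aborts first):
  pool = (1, 5, 5)
  task-6: need (1, 0, 2) fits (1, 5, 5); releases (1, 2, 0), pool now (2, 7, 5)
  task-4: need (0, 0, 2) fits (2, 7, 5); releases (3, 3, 0), pool now (5, 10, 5)
  task-2: need (4, 8, 3) fits (5, 10, 5); releases (1, 0, 0), pool now (6, 10, 5)
  task-1: need (5, 7, 1) fits (6, 10, 5); releases (0, 2, 0), pool now (6, 12, 5)
  task-5: need (6, 0, 3) fits (6, 12, 5); releases (1, 1, 2), pool now (7, 13, 7)


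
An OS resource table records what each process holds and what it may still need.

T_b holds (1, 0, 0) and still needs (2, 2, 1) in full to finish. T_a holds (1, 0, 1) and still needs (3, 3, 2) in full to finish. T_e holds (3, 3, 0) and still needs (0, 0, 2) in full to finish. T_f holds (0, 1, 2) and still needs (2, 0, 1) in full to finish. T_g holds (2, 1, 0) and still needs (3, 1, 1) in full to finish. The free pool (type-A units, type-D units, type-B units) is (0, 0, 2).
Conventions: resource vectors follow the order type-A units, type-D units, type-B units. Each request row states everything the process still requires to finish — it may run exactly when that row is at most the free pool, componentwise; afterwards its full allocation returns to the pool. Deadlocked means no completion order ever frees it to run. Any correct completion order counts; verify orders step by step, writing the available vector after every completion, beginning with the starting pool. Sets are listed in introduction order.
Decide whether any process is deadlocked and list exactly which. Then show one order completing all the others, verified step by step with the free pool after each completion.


The deadlocked set is empty.
Key observation: starting with T_e, each completion frees enough for the next — no one is permanently blocked.
One completion order for the rest: T_e, T_f, T_g, T_a, T_b. Verifying each step:
  pool = (0, 0, 2)
  T_e: need (0, 0, 2) fits (0, 0, 2); releases (3, 3, 0), pool now (3, 3, 2)
  T_f: need (2, 0, 1) fits (3, 3, 2); releases (0, 1, 2), pool now (3, 4, 4)
  T_g: need (3, 1, 1) fits (3, 4, 4); releases (2, 1, 0), pool now (5, 5, 4)
  T_a: need (3, 3, 2) fits (5, 5, 4); releases (1, 0, 1), pool now (6, 5, 5)
  T_b: need (2, 2, 1) fits (6, 5, 5); releases (1, 0, 0), pool now (7, 5, 5)


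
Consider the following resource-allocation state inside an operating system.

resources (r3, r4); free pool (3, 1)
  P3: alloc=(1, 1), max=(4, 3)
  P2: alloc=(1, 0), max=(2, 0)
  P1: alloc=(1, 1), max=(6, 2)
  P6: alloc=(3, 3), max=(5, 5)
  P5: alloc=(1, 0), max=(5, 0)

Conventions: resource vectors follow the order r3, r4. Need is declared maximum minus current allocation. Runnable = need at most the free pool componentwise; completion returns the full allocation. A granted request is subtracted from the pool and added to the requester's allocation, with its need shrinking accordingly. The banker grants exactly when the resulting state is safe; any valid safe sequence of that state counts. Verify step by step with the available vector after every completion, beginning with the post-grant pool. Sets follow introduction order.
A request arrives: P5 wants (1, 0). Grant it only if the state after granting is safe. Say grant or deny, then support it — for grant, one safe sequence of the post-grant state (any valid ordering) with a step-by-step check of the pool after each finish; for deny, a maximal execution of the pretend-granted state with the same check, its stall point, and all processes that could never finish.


GRANT: granting preserves safety; a valid post-grant sequence is P2, P5, P1, P6, P3.
Key observation: after the grant the pool drops to (2, 1), which still lets P2 finish first and unwind the rest.
Step-by-step check of the post-grant state:
  pool = (2, 1)
  P2 needs (1, 0) <= (2, 1) -> finishes; pool += (1, 0) = (3, 1)
  P5 needs (3, 0) <= (3, 1) -> finishes; pool += (2, 0) = (5, 1)
  P1 needs (5, 1) <= (5, 1) -> finishes; pool += (1, 1) = (6, 2)
  P6 needs (2, 2) <= (6, 2) -> finishes; pool += (3, 3) = (9, 5)
  P3 needs (3, 2) <= (9, 5) -> finishes; pool += (1, 1) = (10, 6)


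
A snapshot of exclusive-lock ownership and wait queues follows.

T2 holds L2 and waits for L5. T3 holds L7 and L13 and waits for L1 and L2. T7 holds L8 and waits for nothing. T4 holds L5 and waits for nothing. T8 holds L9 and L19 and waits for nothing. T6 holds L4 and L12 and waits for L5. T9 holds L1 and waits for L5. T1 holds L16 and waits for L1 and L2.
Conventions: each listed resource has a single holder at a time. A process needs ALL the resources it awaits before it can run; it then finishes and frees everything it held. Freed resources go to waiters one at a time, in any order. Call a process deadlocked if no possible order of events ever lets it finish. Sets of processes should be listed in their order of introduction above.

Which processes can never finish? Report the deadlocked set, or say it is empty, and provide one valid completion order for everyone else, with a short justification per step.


The deadlocked set is empty.
Key observation: the wait graph is acyclic; completion cascades from the unblocked processes through everyone else.
A valid finishing order for the others: T4, T7, T6, T2, T9, T1, T8, T3.
Verifying each step:
  T4: no waits; runs immediately, freeing L5
  T7: no waits; runs immediately, freeing L8
  T6 waits on L5 — all released -> runs and releases L4 and L12
  T2 waits on L5 — all released -> runs and releases L2
  T9 waits on L5 — all released -> runs and releases L1
  T1 waits on L1 and L2 — all released -> runs and releases L16
  T8: no waits; runs immediately, freeing L9 and L19
  T3 waits on L1 and L2 — all released -> runs and releases L7 and L13


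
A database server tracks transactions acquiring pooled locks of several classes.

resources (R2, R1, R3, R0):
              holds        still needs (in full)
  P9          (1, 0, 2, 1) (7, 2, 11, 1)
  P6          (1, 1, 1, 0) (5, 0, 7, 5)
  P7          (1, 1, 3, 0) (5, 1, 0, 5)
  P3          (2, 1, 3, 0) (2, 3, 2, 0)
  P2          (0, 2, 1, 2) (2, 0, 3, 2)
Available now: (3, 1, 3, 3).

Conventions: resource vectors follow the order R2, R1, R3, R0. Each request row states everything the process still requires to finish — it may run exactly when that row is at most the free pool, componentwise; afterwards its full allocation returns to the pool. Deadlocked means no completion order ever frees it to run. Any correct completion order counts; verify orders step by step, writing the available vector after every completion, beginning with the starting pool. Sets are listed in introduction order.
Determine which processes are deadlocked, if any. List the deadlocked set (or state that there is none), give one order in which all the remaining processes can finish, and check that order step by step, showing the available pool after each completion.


The deadlocked set is empty.
Key observation: P2 can run right away; the returned allocation unlocks the remaining processes in turn.
The rest can finish in the order P2, P3, P7, P6, P9. Step-by-step check:
  pool = (3, 1, 3, 3)
  P2 needs (2, 0, 3, 2) <= (3, 1, 3, 3) -> finishes; pool += (0, 2, 1, 2) = (3, 3, 4, 5)
  P3 needs (2, 3, 2, 0) <= (3, 3, 4, 5) -> finishes; pool += (2, 1, 3, 0) = (5, 4, 7, 5)
  P7 needs (5, 1, 0, 5) <= (5, 4, 7, 5) -> finishes; pool += (1, 1, 3, 0) = (6, 5, 10, 5)
  P6 needs (5, 0, 7, 5) <= (6, 5, 10, 5) -> finishes; pool += (1, 1, 1, 0) = (7, 6, 11, 5)
  P9 needs (7, 2, 11, 1) <= (7, 6, 11, 5) -> finishes; pool += (1, 0, 2, 1) = (8, 6, 13, 6)


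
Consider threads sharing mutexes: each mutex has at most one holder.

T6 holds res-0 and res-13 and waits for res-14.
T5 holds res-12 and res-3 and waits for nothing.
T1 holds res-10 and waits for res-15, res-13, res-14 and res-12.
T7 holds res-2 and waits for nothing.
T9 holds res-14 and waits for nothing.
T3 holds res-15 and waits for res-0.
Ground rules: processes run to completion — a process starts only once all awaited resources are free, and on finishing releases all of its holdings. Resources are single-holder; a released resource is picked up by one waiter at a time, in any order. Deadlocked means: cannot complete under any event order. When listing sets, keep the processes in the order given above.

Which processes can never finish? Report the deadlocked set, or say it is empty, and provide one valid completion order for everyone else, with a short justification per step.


Nothing here is deadlocked.
Key observation: the wait relation is loop-free; peeling off processes with no waits unwinds the whole state.
One completion order for the rest: T9, T5, T6, T3, T1, T7.
Check, step by step:
  T9: no waits; runs immediately, freeing res-14
  T5: no waits; runs immediately, freeing res-12 and res-3
  T6 waits on res-14 — all released -> runs and releases res-0 and res-13
  T3 waits on res-0 — all released -> runs and releases res-15
  T1 waits on res-15, res-13, res-14 and res-12 — all released -> runs and releases res-10
  T7: no waits; runs immediately, freeing res-2


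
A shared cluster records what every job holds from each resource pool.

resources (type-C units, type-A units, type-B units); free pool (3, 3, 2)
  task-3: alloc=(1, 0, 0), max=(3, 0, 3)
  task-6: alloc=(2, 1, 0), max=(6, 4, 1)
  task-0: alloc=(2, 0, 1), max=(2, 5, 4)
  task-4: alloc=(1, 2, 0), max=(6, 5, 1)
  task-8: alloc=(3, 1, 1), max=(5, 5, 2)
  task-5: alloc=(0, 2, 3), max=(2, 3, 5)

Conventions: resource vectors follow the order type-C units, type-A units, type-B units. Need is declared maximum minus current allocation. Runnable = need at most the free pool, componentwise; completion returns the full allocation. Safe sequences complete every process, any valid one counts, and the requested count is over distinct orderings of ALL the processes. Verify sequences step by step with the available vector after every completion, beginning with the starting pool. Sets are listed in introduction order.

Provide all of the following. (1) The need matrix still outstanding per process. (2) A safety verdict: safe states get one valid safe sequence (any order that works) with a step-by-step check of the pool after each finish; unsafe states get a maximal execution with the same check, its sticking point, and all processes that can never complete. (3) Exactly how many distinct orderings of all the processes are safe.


(1) Outstanding need per process (order type-C units, type-A units, type-B units):
  task-3: (2, 0, 3)
  task-6: (4, 3, 1)
  task-0: (0, 5, 3)
  task-4: (5, 3, 1)
  task-8: (2, 4, 1)
  task-5: (2, 1, 2)
(2) SAFE — a valid safe sequence is task-5, task-3, task-8, task-4, task-0, task-6.
Key observation: at task-5 the run first touches a limit — (2, 1, 2) against (3, 3, 2), exact on a resource it actually requests.
Verifying each step:
  pool = (3, 3, 2)
  run task-5 (needs (2, 1, 2), free (3, 3, 2)); after release of (0, 2, 3) the pool is (3, 5, 5)
  run task-3 (needs (2, 0, 3), free (3, 5, 5)); after release of (1, 0, 0) the pool is (4, 5, 5)
  run task-8 (needs (2, 4, 1), free (4, 5, 5)); after release of (3, 1, 1) the pool is (7, 6, 6)
  run task-4 (needs (5, 3, 1), free (7, 6, 6)); after release of (1, 2, 0) the pool is (8, 8, 6)
  run task-0 (needs (0, 5, 3), free (8, 8, 6)); after release of (2, 0, 1) the pool is (10, 8, 7)
  run task-6 (needs (4, 3, 1), free (10, 8, 7)); after release of (2, 1, 0) the pool is (12, 9, 7)
(3) Precisely 66 of the possible complete orderings are safe sequences.


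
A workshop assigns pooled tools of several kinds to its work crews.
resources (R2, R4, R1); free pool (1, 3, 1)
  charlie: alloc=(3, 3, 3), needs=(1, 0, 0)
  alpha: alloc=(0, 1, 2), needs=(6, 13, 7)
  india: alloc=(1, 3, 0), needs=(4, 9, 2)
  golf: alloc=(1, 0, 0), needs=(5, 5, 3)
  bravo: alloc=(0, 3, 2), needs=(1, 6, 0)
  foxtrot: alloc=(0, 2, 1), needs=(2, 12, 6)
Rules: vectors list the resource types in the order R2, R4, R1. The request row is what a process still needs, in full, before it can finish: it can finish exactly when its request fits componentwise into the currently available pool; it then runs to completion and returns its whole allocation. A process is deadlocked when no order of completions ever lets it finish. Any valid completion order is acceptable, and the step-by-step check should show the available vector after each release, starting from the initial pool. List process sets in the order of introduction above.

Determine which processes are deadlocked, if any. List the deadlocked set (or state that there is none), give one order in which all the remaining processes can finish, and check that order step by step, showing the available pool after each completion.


The deadlocked set is empty.
Key observation: charlie leads a chain of completions in which each release enables another process.
A valid finishing order for the others: charlie, bravo, india, foxtrot, golf, alpha. Check, step by step:
  pool = (1, 3, 1)
  charlie needs (1, 0, 0) <= (1, 3, 1) -> finishes; pool += (3, 3, 3) = (4, 6, 4)
  bravo needs (1, 6, 0) <= (4, 6, 4) -> finishes; pool += (0, 3, 2) = (4, 9, 6)
  india needs (4, 9, 2) <= (4, 9, 6) -> finishes; pool += (1, 3, 0) = (5, 12, 6)
  foxtrot needs (2, 12, 6) <= (5, 12, 6) -> finishes; pool += (0, 2, 1) = (5, 14, 7)
  golf needs (5, 5, 3) <= (5, 14, 7) -> finishes; pool += (1, 0, 0) = (6, 14, 7)
  alpha needs (6, 13, 7) <= (6, 14, 7) -> finishes; pool += (0, 1, 2) = (6, 15, 9)


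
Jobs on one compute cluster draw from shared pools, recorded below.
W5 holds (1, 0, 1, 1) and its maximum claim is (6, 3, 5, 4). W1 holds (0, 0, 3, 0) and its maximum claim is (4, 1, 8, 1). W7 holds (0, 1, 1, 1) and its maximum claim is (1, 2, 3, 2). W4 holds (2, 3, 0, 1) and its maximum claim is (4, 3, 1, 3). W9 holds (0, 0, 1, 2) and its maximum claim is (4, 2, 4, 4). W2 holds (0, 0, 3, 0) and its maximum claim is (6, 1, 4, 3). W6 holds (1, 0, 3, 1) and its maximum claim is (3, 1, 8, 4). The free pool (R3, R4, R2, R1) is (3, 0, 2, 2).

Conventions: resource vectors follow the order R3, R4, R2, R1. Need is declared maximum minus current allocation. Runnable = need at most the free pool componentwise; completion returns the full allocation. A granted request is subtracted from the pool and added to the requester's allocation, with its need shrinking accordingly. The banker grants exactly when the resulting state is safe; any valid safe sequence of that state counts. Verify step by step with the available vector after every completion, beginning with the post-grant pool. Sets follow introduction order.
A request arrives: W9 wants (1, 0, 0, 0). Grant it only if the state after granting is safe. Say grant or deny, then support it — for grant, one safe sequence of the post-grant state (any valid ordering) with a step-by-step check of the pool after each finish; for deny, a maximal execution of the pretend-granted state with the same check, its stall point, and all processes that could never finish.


GRANT: granting preserves safety; a valid post-grant sequence is W4, W7, W9, W5, W1, W2, W6.
Key observation: (2, 0, 2, 2) free after granting still covers W4 first, and each release covers the next.
Verifying the post-grant state step by step:
  pool = (2, 0, 2, 2)
  run W4 (needs (2, 0, 1, 2), free (2, 0, 2, 2)); after release of (2, 3, 0, 1) the pool is (4, 3, 2, 3)
  run W7 (needs (1, 1, 2, 1), free (4, 3, 2, 3)); after release of (0, 1, 1, 1) the pool is (4, 4, 3, 4)
  run W9 (needs (3, 2, 3, 2), free (4, 4, 3, 4)); after release of (1, 0, 1, 2) the pool is (5, 4, 4, 6)
  run W5 (needs (5, 3, 4, 3), free (5, 4, 4, 6)); after release of (1, 0, 1, 1) the pool is (6, 4, 5, 7)
  run W1 (needs (4, 1, 5, 1), free (6, 4, 5, 7)); after release of (0, 0, 3, 0) the pool is (6, 4, 8, 7)
  run W2 (needs (6, 1, 1, 3), free (6, 4, 8, 7)); after release of (0, 0, 3, 0) the pool is (6, 4, 11, 7)
  run W6 (needs (2, 1, 5, 3), free (6, 4, 11, 7)); after release of (1, 0, 3, 1) the pool is (7, 4, 14, 8)
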